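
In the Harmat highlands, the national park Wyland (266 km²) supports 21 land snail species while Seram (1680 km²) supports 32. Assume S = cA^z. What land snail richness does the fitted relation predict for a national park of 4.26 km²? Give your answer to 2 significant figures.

z = ln(32/21) / ln(1680/266) = 0.4212 / 1.8431 = 0.2285
c = 21 / 266^0.2285 = 21 / 3.582 = 5.862
S₃ = 5.862 × 4.26^0.2285 = 5.862 × 1.393 ≈ 8.164

8.2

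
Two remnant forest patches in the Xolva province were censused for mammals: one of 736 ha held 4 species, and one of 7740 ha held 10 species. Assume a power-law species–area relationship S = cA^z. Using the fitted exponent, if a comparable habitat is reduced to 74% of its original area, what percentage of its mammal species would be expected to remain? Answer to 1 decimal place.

88.9%

z = ln(10/4) / ln(7740/736) = 0.9163 / 2.3529 = 0.3894
S_new/S_old = (A_new/A_old)^z = 0.74^0.3894 = exp(0.3894 × -0.3011) = 0.8894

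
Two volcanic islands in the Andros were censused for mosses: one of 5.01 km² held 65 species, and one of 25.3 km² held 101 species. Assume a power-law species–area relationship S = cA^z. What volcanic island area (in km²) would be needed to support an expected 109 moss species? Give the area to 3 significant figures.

z = ln(101/65) / ln(25.3/5.01) = 0.4407 / 1.6194 = 0.2722
c = 65 / 5.01^0.2722 = 65 / 1.55 = 41.92
A = (109/41.92)^(1/0.2722) ⇒ ln A = ln(2.6)/0.2722 = 3.5109
A = e^3.5109 ≈ 33.48 km²

33.5 km²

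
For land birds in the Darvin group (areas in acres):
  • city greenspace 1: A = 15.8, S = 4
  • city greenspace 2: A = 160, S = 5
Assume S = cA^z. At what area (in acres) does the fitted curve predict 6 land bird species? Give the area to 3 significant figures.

1060 acres

z = ln(5/4) / ln(160/15.8) = 0.2231 / 2.3152 = 0.0964
c = 4 / 15.8^0.0964 = 4 / 1.305 = 3.066
A = (6/3.066)^(1/0.0964) ⇒ ln A = ln(1.957)/0.0964 = 6.9668
A = e^6.9668 ≈ 1061 acres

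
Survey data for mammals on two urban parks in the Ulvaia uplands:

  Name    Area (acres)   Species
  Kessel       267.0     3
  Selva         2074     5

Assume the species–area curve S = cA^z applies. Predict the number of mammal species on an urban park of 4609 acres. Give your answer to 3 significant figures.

6.10

z = ln(5/3) / ln(2074/267) = 0.5108 / 2.0500 = 0.2492
c = 3 / 267^0.2492 = 3 / 4.024 = 0.7455
S₃ = 0.7455 × 4609^0.2492 = 0.7455 × 8.183 ≈ 6.101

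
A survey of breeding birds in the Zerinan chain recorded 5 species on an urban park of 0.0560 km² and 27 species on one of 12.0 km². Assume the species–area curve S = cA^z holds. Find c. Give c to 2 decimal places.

z = ln(S₂/S₁) / ln(A₂/A₁) = ln(27/5) / ln(12/0.056) = 1.6864 / 5.3673 = 0.3142
c = S₁ / A₁^z = 5 / 0.056^0.3142 = 5 / 0.4043 = 12.37

12.37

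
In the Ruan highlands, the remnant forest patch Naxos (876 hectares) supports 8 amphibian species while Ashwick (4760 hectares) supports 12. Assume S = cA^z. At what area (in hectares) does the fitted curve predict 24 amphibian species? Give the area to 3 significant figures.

86000 hectares

z = ln(12/8) / ln(4760/876) = 0.4055 / 1.6926 = 0.2395
c = 8 / 876^0.2395 = 8 / 5.068 = 1.578
A = (24/1.578)^(1/0.2395) ⇒ ln A = ln(15.21)/0.2395 = 11.3616
A = e^11.3616 ≈ 85955 hectares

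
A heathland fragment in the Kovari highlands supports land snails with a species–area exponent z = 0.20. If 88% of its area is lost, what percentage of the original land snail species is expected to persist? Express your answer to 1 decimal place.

65.4%

S_new/S_old = (A_new/A_old)^z = 0.12^0.2
= exp(0.2 × ln 0.12) = exp(0.2 × -2.1203) = exp(-0.4241) ≈ 0.6544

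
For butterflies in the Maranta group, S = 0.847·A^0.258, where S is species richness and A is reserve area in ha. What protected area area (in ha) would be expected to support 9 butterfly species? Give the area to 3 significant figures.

9 = 0.847 × A^0.258  ⇒  A^0.258 = 9/0.847 = 10.63
ln A = ln(10.63) / 0.258 = 2.3633 / 0.258 = 9.1600
A = e^9.1600 ≈ 9509 ha

9510 ha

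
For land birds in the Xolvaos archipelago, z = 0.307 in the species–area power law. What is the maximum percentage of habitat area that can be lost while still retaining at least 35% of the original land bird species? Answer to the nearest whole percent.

97%

Need (A_new/A_old)^0.307 = 0.35, so A_new/A_old = 0.35^(1/0.307) = 0.35^3.257
ln(A_new/A_old) = ln 0.35 / 0.307 = -1.0498 / 0.307 = -3.4196
A_new/A_old = e^-3.4196 ≈ 0.03272
Fraction that can be lost = 1 − 0.03272 = 0.9673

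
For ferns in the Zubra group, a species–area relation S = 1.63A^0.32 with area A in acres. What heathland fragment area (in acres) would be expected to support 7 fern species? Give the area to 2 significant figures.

95 acres

7 = 1.63 × A^0.32  ⇒  A^0.32 = 7/1.63 = 4.294
ln A = ln(4.294) / 0.32 = 1.4573 / 0.32 = 4.5542
A = e^4.5542 ≈ 95.03 acres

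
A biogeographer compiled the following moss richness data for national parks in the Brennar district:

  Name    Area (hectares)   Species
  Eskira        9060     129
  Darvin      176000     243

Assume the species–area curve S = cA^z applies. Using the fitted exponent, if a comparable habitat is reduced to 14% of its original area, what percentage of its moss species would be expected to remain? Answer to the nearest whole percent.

z = ln(243/129) / ln(176000/9060) = 0.6332 / 2.9666 = 0.2135
S_new/S_old = (A_new/A_old)^z = 0.14^0.2135 = exp(0.2135 × -1.9661) = 0.6573

66%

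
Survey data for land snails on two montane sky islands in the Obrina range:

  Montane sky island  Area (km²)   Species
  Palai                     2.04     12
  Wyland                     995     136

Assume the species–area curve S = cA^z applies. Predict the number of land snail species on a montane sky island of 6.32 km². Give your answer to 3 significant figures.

18.7

z = ln(136/12) / ln(995/2.04) = 2.4277 / 6.1898 = 0.3922
c = 12 / 2.04^0.3922 = 12 / 1.323 = 9.073
S₃ = 9.073 × 6.32^0.3922 = 9.073 × 2.061 ≈ 18.7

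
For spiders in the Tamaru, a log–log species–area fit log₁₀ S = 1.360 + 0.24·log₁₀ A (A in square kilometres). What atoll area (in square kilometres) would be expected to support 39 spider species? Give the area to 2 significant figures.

9.2 square kilometres

39 = 22.91 × A^0.24  ⇒  A^0.24 = 39/22.91 = 1.702
ln A = ln(1.702) / 0.24 = 0.5320 / 0.24 = 2.2169
A = e^2.2169 ≈ 9.178 square kilometres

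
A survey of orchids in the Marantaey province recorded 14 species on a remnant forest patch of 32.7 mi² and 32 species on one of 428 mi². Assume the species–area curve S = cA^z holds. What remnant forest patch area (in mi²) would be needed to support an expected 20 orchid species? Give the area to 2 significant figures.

z = ln(32/14) / ln(428/32.7) = 0.8267 / 2.5717 = 0.3214
c = 14 / 32.7^0.3214 = 14 / 3.068 = 4.563
A = (20/4.563)^(1/0.3214) ⇒ ln A = ln(4.383)/0.3214 = 4.5970
A = e^4.5970 ≈ 99.18 mi²

99 mi²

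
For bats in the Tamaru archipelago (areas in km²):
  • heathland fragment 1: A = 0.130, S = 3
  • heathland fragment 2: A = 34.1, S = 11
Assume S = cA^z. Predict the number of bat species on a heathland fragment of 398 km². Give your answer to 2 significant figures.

z = ln(11/3) / ln(34.1/0.13) = 1.2993 / 5.5695 = 0.2333
c = 3 / 0.13^0.2333 = 3 / 0.6213 = 4.829
S₃ = 4.829 × 398^0.2333 = 4.829 × 4.041 ≈ 19.51

20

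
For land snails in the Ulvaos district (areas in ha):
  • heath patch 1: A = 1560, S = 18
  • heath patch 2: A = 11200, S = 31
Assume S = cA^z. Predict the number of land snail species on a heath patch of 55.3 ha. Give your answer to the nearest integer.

7

z = ln(31/18) / ln(11200/1560) = 0.5436 / 1.9712 = 0.2758
c = 18 / 1560^0.2758 = 18 / 7.596 = 2.37
S₃ = 2.37 × 55.3^0.2758 = 2.37 × 3.024 ≈ 7.166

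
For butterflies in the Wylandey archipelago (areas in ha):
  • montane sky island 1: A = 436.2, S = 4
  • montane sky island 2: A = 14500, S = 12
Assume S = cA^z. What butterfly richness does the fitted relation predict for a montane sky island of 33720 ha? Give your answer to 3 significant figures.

z = ln(12/4) / ln(14500/436.2) = 1.0986 / 3.5038 = 0.3135
c = 4 / 436.2^0.3135 = 4 / 6.725 = 0.5948
S₃ = 0.5948 × 33720^0.3135 = 0.5948 × 26.29 ≈ 15.64

15.6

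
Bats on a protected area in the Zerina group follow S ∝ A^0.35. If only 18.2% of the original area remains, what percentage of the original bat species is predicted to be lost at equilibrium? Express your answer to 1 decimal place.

S_new/S_old = (A_new/A_old)^z = 0.182^0.35
= exp(0.35 × ln 0.182) = exp(0.35 × -1.7037) = exp(-0.5963) ≈ 0.5508
Fraction lost = 1 − 0.5508 = 0.4492

44.9%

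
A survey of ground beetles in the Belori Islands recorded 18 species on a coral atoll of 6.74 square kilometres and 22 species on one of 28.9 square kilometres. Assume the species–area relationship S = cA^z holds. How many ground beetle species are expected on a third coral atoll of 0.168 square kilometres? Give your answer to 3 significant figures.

z = ln(22/18) / ln(28.9/6.74) = 0.2007 / 1.4558 = 0.1378
c = 18 / 6.74^0.1378 = 18 / 1.301 = 13.84
S₃ = 13.84 × 0.168^0.1378 = 13.84 × 0.782 ≈ 10.82

10.8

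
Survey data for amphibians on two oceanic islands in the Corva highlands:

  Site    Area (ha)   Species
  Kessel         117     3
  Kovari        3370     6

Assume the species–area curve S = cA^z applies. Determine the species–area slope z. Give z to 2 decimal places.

0.21

Taking logs: ln S = ln c + z ln A, so z = (ln S₂ − ln S₁)/(ln A₂ − ln A₁).
z = ln(6/3) / ln(3370/117) = ln(2) / ln(28.8) = 0.6931 / 3.3605 = 0.2063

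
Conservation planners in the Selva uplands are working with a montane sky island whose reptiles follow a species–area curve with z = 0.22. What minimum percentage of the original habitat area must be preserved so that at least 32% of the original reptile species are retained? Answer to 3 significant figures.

Need (A_new/A_old)^0.22 = 0.32, so A_new/A_old = 0.32^(1/0.22) = 0.32^4.545
ln(A_new/A_old) = ln 0.32 / 0.22 = -1.1394 / 0.22 = -5.1792
A_new/A_old = e^-5.1792 ≈ 0.005632

0.563%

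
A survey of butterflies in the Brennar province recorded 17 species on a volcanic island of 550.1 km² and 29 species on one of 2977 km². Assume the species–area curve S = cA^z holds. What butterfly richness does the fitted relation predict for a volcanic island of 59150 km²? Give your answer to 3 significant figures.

z = ln(29/17) / ln(2977/550.1) = 0.5341 / 1.6886 = 0.3163
c = 17 / 550.1^0.3163 = 17 / 7.358 = 2.31
S₃ = 2.31 × 59150^0.3163 = 2.31 × 32.31 ≈ 74.65

74.6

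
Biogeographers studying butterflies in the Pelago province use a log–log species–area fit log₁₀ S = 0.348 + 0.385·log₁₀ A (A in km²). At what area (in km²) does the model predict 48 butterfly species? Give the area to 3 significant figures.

48 = 2.228 × A^0.385  ⇒  A^0.385 = 48/2.228 = 21.54
ln A = ln(21.54) / 0.385 = 3.0699 / 0.385 = 7.9738
A = e^7.9738 ≈ 2904 km²

2900 km²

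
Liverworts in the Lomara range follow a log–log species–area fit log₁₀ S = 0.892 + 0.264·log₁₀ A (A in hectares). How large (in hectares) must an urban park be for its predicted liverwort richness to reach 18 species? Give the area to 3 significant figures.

23.8 hectares

18 = 7.798 × A^0.264  ⇒  A^0.264 = 18/7.798 = 2.308
ln A = ln(2.308) / 0.264 = 0.8365 / 0.264 = 3.1684
A = e^3.1684 ≈ 23.77 hectares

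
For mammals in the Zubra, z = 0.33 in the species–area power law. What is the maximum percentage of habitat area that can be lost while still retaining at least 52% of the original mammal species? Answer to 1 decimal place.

Need (A_new/A_old)^0.33 = 0.52, so A_new/A_old = 0.52^(1/0.33) = 0.52^3.03
ln(A_new/A_old) = ln 0.52 / 0.33 = -0.6539 / 0.33 = -1.9816
A_new/A_old = e^-1.9816 ≈ 0.1378
Fraction that can be lost = 1 − 0.1378 = 0.8622

86.2%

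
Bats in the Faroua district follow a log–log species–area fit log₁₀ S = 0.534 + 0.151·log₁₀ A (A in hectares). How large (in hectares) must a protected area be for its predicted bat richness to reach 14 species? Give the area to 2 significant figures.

14 = 3.42 × A^0.151  ⇒  A^0.151 = 14/3.42 = 4.094
ln A = ln(4.094) / 0.151 = 1.4095 / 0.151 = 9.3343
A = e^9.3343 ≈ 11320 hectares

11000 hectares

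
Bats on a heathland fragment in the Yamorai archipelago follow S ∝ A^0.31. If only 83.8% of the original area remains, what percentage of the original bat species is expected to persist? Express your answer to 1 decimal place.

S_new/S_old = (A_new/A_old)^z = 0.838^0.31
= exp(0.31 × ln 0.838) = exp(0.31 × -0.1767) = exp(-0.0548) ≈ 0.9467

94.7%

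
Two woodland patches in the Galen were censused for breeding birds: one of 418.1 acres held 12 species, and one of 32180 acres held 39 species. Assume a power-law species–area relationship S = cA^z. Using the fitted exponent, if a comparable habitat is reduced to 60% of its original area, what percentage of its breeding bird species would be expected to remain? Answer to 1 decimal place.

87.1%

z = ln(39/12) / ln(32180/418.1) = 1.1787 / 4.3434 = 0.2714
S_new/S_old = (A_new/A_old)^z = 0.6^0.2714 = exp(0.2714 × -0.5108) = 0.8706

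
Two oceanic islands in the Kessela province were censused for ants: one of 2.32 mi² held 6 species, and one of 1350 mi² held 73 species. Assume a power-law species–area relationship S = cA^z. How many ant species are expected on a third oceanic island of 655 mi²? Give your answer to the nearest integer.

z = ln(73/6) / ln(1350/2.32) = 2.4987 / 6.3663 = 0.3925
c = 6 / 2.32^0.3925 = 6 / 1.391 = 4.312
S₃ = 4.312 × 655^0.3925 = 4.312 × 12.75 ≈ 54.96

55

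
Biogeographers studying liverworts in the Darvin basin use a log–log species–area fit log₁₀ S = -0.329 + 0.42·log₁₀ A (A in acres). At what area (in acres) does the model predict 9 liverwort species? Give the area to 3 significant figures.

9 = 0.4688 × A^0.42  ⇒  A^0.42 = 9/0.4688 = 19.2
ln A = ln(19.2) / 0.42 = 2.9548 / 0.42 = 7.0352
A = e^7.0352 ≈ 1136 acres

1140 acres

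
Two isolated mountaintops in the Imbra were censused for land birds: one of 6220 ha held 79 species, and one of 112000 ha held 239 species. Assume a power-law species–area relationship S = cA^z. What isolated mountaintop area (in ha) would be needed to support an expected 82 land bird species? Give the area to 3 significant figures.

6860 ha

z = ln(239/79) / ln(112000/6220) = 1.1070 / 2.8907 = 0.3830
c = 79 / 6220^0.3830 = 79 / 28.37 = 2.785
A = (82/2.785)^(1/0.3830) ⇒ ln A = ln(29.45)/0.3830 = 8.8329
A = e^8.8329 ≈ 6856 ha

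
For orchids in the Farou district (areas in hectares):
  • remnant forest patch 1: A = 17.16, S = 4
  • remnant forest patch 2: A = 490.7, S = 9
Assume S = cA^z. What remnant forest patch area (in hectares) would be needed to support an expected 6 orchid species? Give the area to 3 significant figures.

91.8 hectares

z = ln(9/4) / ln(490.7/17.16) = 0.8109 / 3.3533 = 0.2418
c = 4 / 17.16^0.2418 = 4 / 1.989 = 2.011
A = (6/2.011)^(1/0.2418) ⇒ ln A = ln(2.983)/0.2418 = 4.5192
A = e^4.5192 ≈ 91.76 hectares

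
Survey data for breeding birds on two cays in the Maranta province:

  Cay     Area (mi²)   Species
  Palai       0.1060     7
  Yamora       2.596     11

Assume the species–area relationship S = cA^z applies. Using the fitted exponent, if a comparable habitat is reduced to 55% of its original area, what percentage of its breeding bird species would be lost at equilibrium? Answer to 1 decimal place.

8.1%

z = ln(11/7) / ln(2.596/0.106) = 0.4520 / 3.1983 = 0.1413
S_new/S_old = (A_new/A_old)^z = 0.55^0.1413 = exp(0.1413 × -0.5978) = 0.919
Fraction lost = 1 − 0.919 = 0.08102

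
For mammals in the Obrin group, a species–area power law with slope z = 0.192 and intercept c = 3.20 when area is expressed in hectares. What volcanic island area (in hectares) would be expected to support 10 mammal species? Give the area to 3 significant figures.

10 = 3.2 × A^0.192  ⇒  A^0.192 = 10/3.2 = 3.125
ln A = ln(3.125) / 0.192 = 1.1394 / 0.192 = 5.9346
A = e^5.9346 ≈ 377.9 hectares

378 hectares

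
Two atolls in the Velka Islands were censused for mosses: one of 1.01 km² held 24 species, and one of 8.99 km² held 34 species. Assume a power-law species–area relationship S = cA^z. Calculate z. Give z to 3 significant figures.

Taking logs: ln S = ln c + z ln A, so z = (ln S₂ − ln S₁)/(ln A₂ − ln A₁).
z = ln(34/24) / ln(8.99/1.01) = ln(1.417) / ln(8.901) = 0.3483 / 2.1862 = 0.1593

0.159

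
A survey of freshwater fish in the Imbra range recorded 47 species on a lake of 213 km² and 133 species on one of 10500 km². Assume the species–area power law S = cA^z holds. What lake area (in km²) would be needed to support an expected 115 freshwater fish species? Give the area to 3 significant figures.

z = ln(133/47) / ln(10500/213) = 1.0402 / 3.8978 = 0.2669
c = 47 / 213^0.2669 = 47 / 4.182 = 11.24
A = (115/11.24)^(1/0.2669) ⇒ ln A = ln(10.23)/0.2669 = 8.7142
A = e^8.7142 ≈ 6089 km²

6090 km²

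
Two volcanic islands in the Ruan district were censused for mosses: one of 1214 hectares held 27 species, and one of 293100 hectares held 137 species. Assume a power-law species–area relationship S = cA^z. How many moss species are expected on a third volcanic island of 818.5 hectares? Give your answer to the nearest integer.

z = ln(137/27) / ln(293100/1214) = 1.6241 / 5.4866 = 0.2960
c = 27 / 1214^0.2960 = 27 / 8.184 = 3.299
S₃ = 3.299 × 818.5^0.2960 = 3.299 × 7.283 ≈ 24.03

24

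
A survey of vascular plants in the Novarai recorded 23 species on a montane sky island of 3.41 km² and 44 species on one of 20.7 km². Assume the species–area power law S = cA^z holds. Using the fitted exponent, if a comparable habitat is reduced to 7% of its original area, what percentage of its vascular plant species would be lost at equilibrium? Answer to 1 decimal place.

z = ln(44/23) / ln(20.7/3.41) = 0.6487 / 1.8034 = 0.3597
S_new/S_old = (A_new/A_old)^z = 0.07^0.3597 = exp(0.3597 × -2.6593) = 0.3842
Fraction lost = 1 − 0.3842 = 0.6158

61.6%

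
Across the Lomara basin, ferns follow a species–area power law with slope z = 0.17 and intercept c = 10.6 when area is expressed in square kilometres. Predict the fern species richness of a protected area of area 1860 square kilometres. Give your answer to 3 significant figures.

S = 10.6 × 1860^0.17
ln S = ln 10.6 + 0.17 × ln 1860 = 2.3609 + 0.17 × 7.5283 = 3.6407
S = e^3.6407 ≈ 38.12

38.1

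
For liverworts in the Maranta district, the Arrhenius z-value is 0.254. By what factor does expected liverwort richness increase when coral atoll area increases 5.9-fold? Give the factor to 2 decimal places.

1.57

S₂/S₁ = (A₂/A₁)^z = 5.9^0.254
ln(S₂/S₁) = 0.254 × ln 5.9 = 0.254 × 1.7750 = 0.4508
S₂/S₁ = e^0.4508 ≈ 1.57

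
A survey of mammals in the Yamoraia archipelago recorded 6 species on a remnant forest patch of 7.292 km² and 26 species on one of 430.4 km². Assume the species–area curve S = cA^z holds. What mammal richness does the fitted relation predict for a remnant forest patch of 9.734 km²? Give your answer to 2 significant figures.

z = ln(26/6) / ln(430.4/7.292) = 1.4663 / 4.0779 = 0.3596
c = 6 / 7.292^0.3596 = 6 / 2.043 = 2.937
S₃ = 2.937 × 9.734^0.3596 = 2.937 × 2.267 ≈ 6.657

6.7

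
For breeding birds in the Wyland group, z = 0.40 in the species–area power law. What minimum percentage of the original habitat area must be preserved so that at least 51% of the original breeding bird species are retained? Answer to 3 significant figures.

18.6%

Need (A_new/A_old)^0.4 = 0.51, so A_new/A_old = 0.51^(1/0.4) = 0.51^2.5
ln(A_new/A_old) = ln 0.51 / 0.4 = -0.6733 / 0.4 = -1.6834
A_new/A_old = e^-1.6834 ≈ 0.1857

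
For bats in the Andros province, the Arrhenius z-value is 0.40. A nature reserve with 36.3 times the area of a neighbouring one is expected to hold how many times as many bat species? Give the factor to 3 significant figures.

4.21

S₂/S₁ = (A₂/A₁)^z = 36.3^0.4
ln(S₂/S₁) = 0.4 × ln 36.3 = 0.4 × 3.5918 = 1.4367
S₂/S₁ = e^1.4367 ≈ 4.207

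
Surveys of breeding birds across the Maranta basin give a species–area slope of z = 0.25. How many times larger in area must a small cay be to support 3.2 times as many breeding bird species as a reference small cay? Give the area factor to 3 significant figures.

105

(A₂/A₁)^0.25 = 3.2, so A₂/A₁ = 3.2^(1/0.25) = 3.2^4
ln(A₂/A₁) = ln 3.2 / 0.25 = 1.1632 / 0.25 = 4.6526
A₂/A₁ = e^4.6526 ≈ 104.9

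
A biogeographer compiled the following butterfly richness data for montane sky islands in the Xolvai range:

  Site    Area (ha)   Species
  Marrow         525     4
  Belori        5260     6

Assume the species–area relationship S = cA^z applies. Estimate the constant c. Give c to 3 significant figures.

z = ln(S₂/S₁) / ln(A₂/A₁) = ln(6/4) / ln(5260/525) = 0.4055 / 2.3045 = 0.1759
c = S₁ / A₁^z = 4 / 525^0.1759 = 4 / 3.01 = 1.329

1.33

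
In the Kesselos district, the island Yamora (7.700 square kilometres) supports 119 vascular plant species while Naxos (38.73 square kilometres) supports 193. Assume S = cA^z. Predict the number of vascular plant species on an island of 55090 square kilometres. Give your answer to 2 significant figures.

1700

z = ln(193/119) / ln(38.73/7.7) = 0.4836 / 1.6154 = 0.2993
c = 119 / 7.7^0.2993 = 119 / 1.842 = 64.59
S₃ = 64.59 × 55090^0.2993 = 64.59 × 26.26 ≈ 1696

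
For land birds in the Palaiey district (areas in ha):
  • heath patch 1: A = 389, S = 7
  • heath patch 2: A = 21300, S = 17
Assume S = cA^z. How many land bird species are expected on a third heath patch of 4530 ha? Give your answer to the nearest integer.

z = ln(17/7) / ln(21300/389) = 0.8873 / 4.0029 = 0.2217
c = 7 / 389^0.2217 = 7 / 3.751 = 1.866
S₃ = 1.866 × 4530^0.2217 = 1.866 × 6.463 ≈ 12.06

12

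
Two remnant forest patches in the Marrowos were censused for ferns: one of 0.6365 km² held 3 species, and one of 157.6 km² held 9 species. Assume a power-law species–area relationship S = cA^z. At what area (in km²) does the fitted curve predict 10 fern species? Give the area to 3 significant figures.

267 km²

z = ln(9/3) / ln(157.6/0.6365) = 1.0986 / 5.5118 = 0.1993
c = 3 / 0.6365^0.1993 = 3 / 0.9139 = 3.283
A = (10/3.283)^(1/0.1993) ⇒ ln A = ln(3.046)/0.1993 = 5.5887
A = e^5.5887 ≈ 267.4 km²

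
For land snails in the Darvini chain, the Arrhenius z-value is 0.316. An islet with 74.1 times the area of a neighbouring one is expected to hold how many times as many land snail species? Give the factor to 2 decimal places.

3.90

S₂/S₁ = (A₂/A₁)^z = 74.1^0.316
ln(S₂/S₁) = 0.316 × ln 74.1 = 0.316 × 4.3054 = 1.3605
S₂/S₁ = e^1.3605 ≈ 3.898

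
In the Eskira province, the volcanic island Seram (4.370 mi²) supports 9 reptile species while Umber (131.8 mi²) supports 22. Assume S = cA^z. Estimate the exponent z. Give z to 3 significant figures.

Taking logs: ln S = ln c + z ln A, so z = (ln S₂ − ln S₁)/(ln A₂ − ln A₁).
z = ln(22/9) / ln(131.8/4.37) = ln(2.444) / ln(30.16) = 0.8938 / 3.4065 = 0.2624

0.262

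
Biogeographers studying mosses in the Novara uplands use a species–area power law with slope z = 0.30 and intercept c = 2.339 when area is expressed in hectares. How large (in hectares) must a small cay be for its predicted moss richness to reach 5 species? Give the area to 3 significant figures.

5 = 2.339 × A^0.3  ⇒  A^0.3 = 5/2.339 = 2.138
ln A = ln(2.138) / 0.3 = 0.7597 / 0.3 = 2.5324
A = e^2.5324 ≈ 12.58 hectares

12.6 hectares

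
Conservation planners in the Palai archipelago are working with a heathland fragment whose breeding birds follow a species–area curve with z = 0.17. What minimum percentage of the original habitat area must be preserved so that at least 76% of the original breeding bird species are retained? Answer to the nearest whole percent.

20%

Need (A_new/A_old)^0.17 = 0.76, so A_new/A_old = 0.76^(1/0.17) = 0.76^5.882
ln(A_new/A_old) = ln 0.76 / 0.17 = -0.2744 / 0.17 = -1.6143
A_new/A_old = e^-1.6143 ≈ 0.199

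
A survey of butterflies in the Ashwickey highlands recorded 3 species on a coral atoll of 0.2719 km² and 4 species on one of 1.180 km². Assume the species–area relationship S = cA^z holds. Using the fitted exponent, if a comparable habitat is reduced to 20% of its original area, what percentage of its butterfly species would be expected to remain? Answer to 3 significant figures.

72.9%

z = ln(4/3) / ln(1.18/0.2719) = 0.2877 / 1.4678 = 0.1960
S_new/S_old = (A_new/A_old)^z = 0.2^0.1960 = exp(0.1960 × -1.6094) = 0.7295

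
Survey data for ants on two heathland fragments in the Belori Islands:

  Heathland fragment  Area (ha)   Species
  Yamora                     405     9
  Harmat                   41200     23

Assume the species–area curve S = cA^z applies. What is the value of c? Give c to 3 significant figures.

2.66

z = ln(S₂/S₁) / ln(A₂/A₁) = ln(23/9) / ln(41200/405) = 0.9383 / 4.6223 = 0.2030
c = S₁ / A₁^z = 9 / 405^0.2030 = 9 / 3.383 = 2.66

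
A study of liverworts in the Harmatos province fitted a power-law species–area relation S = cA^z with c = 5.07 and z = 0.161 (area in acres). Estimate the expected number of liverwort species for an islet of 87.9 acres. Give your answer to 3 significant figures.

S = 5.07 × 87.9^0.161 = 5.07 × 2.056 ≈ 10.42

10.4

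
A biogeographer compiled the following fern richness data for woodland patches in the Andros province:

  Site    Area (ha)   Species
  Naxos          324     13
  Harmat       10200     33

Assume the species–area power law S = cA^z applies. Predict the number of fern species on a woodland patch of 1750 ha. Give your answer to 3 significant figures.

20.5

z = ln(33/13) / ln(10200/324) = 0.9316 / 3.4494 = 0.2701
c = 13 / 324^0.2701 = 13 / 4.764 = 2.729
S₃ = 2.729 × 1750^0.2701 = 2.729 × 7.513 ≈ 20.5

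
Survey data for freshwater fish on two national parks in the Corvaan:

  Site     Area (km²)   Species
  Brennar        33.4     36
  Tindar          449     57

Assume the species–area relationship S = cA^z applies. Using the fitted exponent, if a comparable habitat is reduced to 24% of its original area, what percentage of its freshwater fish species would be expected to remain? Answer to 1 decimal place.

z = ln(57/36) / ln(449/33.4) = 0.4595 / 2.5985 = 0.1768
S_new/S_old = (A_new/A_old)^z = 0.24^0.1768 = exp(0.1768 × -1.4271) = 0.7769

77.7%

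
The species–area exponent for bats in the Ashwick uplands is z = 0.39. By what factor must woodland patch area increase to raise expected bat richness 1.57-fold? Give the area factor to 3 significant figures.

3.18

(A₂/A₁)^0.39 = 1.57, so A₂/A₁ = 1.57^(1/0.39) = 1.57^2.564
ln(A₂/A₁) = ln 1.57 / 0.39 = 0.4511 / 0.39 = 1.1566
A₂/A₁ = e^1.1566 ≈ 3.179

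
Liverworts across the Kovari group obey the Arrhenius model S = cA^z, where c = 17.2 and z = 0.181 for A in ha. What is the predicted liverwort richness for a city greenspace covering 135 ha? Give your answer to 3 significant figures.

41.8

S = 17.2 × 135^0.181
ln S = ln 17.2 + 0.181 × ln 135 = 2.8449 + 0.181 × 4.9053 = 3.7328
S = e^3.7328 ≈ 41.79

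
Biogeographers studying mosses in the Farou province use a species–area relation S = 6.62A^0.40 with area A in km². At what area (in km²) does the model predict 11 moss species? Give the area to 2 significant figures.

11 = 6.62 × A^0.4  ⇒  A^0.4 = 11/6.62 = 1.662
ln A = ln(1.662) / 0.4 = 0.5078 / 0.4 = 1.2695
A = e^1.2695 ≈ 3.559 km²

3.6 km²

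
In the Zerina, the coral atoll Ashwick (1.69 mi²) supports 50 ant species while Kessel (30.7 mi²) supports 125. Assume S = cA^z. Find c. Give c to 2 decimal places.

42.36

z = ln(S₂/S₁) / ln(A₂/A₁) = ln(125/50) / ln(30.7/1.69) = 0.9163 / 2.8995 = 0.3160
c = S₁ / A₁^z = 50 / 1.69^0.3160 = 50 / 1.18 = 42.36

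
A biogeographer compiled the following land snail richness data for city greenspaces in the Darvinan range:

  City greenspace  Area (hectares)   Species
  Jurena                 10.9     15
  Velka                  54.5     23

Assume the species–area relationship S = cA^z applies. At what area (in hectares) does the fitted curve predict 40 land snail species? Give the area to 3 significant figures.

z = ln(23/15) / ln(54.5/10.9) = 0.4274 / 1.6094 = 0.2656
c = 15 / 10.9^0.2656 = 15 / 1.886 = 7.954
A = (40/7.954)^(1/0.2656) ⇒ ln A = ln(5.029)/0.2656 = 6.0818
A = e^6.0818 ≈ 437.8 hectares

438 hectares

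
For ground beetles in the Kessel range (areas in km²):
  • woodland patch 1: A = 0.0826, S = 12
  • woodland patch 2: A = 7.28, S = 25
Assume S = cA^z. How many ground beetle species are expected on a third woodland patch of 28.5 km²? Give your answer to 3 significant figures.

31.3

z = ln(25/12) / ln(7.28/0.0826) = 0.7340 / 4.4789 = 0.1639
c = 12 / 0.0826^0.1639 = 12 / 0.6645 = 18.06
S₃ = 18.06 × 28.5^0.1639 = 18.06 × 1.731 ≈ 31.27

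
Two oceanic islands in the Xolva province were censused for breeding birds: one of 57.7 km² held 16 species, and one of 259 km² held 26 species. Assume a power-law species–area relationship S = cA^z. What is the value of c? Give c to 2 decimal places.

4.31

z = ln(S₂/S₁) / ln(A₂/A₁) = ln(26/16) / ln(259/57.7) = 0.4855 / 1.5016 = 0.3233
c = S₁ / A₁^z = 16 / 57.7^0.3233 = 16 / 3.711 = 4.312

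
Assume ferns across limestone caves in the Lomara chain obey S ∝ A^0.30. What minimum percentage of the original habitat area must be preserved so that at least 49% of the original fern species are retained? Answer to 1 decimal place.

Need (A_new/A_old)^0.3 = 0.49, so A_new/A_old = 0.49^(1/0.3) = 0.49^3.333
ln(A_new/A_old) = ln 0.49 / 0.3 = -0.7133 / 0.3 = -2.3778
A_new/A_old = e^-2.3778 ≈ 0.09275

9.3%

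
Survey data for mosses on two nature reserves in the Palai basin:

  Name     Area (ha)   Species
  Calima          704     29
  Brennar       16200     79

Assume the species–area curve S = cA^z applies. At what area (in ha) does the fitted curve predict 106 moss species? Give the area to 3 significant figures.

40600 ha

z = ln(79/29) / ln(16200/704) = 1.0022 / 3.1360 = 0.3196
c = 29 / 704^0.3196 = 29 / 8.128 = 3.568
A = (106/3.568)^(1/0.3196) ⇒ ln A = ln(29.71)/0.3196 = 10.6127
A = e^10.6127 ≈ 40649 ha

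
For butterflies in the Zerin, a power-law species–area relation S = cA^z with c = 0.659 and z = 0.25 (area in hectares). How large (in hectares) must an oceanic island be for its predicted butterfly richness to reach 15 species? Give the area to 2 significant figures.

15 = 0.659 × A^0.25  ⇒  A^0.25 = 15/0.659 = 22.76
ln A = ln(22.76) / 0.25 = 3.1251 / 0.25 = 12.5003
A = e^12.5003 ≈ 268425 hectares

270000 hectares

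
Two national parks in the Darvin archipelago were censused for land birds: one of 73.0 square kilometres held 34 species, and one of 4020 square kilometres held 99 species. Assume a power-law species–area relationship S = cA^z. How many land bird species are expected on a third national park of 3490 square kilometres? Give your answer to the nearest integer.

95

z = ln(99/34) / ln(4020/73) = 1.0688 / 4.0086 = 0.2666
c = 34 / 73^0.2666 = 34 / 3.139 = 10.83
S₃ = 10.83 × 3490^0.2666 = 10.83 × 8.802 ≈ 95.34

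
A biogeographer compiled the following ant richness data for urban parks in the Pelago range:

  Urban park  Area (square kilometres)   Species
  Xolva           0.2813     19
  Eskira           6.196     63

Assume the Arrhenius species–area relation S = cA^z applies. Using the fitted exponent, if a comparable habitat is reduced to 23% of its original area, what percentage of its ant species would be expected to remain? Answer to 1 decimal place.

z = ln(63/19) / ln(6.196/0.2813) = 1.1987 / 3.0922 = 0.3876
S_new/S_old = (A_new/A_old)^z = 0.23^0.3876 = exp(0.3876 × -1.4697) = 0.5657

56.6%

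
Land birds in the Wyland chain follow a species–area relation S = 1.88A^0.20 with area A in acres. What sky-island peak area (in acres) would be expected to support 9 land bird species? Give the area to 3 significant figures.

9 = 1.88 × A^0.2  ⇒  A^0.2 = 9/1.88 = 4.787
ln A = ln(4.787) / 0.2 = 1.5660 / 0.2 = 7.8298
A = e^7.8298 ≈ 2514 acres

2510 acres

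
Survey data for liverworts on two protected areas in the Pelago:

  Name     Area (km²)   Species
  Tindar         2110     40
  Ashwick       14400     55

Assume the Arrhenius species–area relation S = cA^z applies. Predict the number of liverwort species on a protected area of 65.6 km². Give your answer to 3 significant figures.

22.5

z = ln(55/40) / ln(14400/2110) = 0.3185 / 1.9205 = 0.1658
c = 40 / 2110^0.1658 = 40 / 3.558 = 11.24
S₃ = 11.24 × 65.6^0.1658 = 11.24 × 2.001 ≈ 22.5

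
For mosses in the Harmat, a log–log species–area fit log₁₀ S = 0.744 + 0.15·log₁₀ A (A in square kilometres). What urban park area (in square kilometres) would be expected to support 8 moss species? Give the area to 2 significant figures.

11 square kilometres

8 = 5.546 × A^0.15  ⇒  A^0.15 = 8/5.546 = 1.442
ln A = ln(1.442) / 0.15 = 0.3663 / 0.15 = 2.4421
A = e^2.4421 ≈ 11.5 square kilometres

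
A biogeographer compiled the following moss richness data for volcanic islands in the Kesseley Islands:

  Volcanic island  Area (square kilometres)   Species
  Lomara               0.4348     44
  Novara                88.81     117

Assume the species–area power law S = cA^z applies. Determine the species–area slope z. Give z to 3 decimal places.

0.184

Taking logs: ln S = ln c + z ln A, so z = (ln S₂ − ln S₁)/(ln A₂ − ln A₁).
z = ln(117/44) / ln(88.81/0.4348) = ln(2.659) / ln(204.3) = 0.9780 / 5.3194 = 0.1839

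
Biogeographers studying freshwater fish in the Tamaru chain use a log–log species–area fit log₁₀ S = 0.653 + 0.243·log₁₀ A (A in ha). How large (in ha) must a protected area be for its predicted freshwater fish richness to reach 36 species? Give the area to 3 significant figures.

36 = 4.498 × A^0.243  ⇒  A^0.243 = 36/4.498 = 8.004
ln A = ln(8.004) / 0.243 = 2.0799 / 0.243 = 8.5594
A = e^8.5594 ≈ 5215 ha

5220 ha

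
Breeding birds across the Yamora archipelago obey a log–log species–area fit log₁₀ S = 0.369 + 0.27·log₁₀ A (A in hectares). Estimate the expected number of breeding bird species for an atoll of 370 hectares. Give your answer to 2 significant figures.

S = 2.339 × 370^0.27
ln S = ln 2.339 + 0.27 × ln 370 = 0.8497 + 0.27 × 5.9135 = 2.4463
S = e^2.4463 ≈ 11.55

12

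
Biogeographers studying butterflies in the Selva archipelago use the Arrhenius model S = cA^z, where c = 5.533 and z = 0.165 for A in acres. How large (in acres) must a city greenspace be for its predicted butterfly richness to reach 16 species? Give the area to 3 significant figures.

624 acres

16 = 5.533 × A^0.165  ⇒  A^0.165 = 16/5.533 = 2.892
ln A = ln(2.892) / 0.165 = 1.0619 / 0.165 = 6.4355
A = e^6.4355 ≈ 623.6 acres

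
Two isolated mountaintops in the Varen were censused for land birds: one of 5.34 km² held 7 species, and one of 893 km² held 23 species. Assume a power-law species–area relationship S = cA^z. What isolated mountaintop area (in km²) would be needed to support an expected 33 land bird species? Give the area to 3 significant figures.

z = ln(23/7) / ln(893/5.34) = 1.1896 / 5.1194 = 0.2324
c = 7 / 5.34^0.2324 = 7 / 1.476 = 4.743
A = (33/4.743)^(1/0.2324) ⇒ ln A = ln(6.958)/0.2324 = 8.3482
A = e^8.3482 ≈ 4223 km²

4220 km²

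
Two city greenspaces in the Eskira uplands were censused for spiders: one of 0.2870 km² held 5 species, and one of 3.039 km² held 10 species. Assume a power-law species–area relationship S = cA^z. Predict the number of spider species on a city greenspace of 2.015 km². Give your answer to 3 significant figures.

8.86

z = ln(10/5) / ln(3.039/0.287) = 0.6931 / 2.3598 = 0.2937
c = 5 / 0.287^0.2937 = 5 / 0.693 = 7.215
S₃ = 7.215 × 2.015^0.2937 = 7.215 × 1.228 ≈ 8.863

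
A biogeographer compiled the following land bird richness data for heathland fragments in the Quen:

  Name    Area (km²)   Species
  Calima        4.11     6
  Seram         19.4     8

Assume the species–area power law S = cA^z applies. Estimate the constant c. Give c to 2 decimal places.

4.62

z = ln(S₂/S₁) / ln(A₂/A₁) = ln(8/6) / ln(19.4/4.11) = 0.2877 / 1.5519 = 0.1854
c = S₁ / A₁^z = 6 / 4.11^0.1854 = 6 / 1.3 = 4.617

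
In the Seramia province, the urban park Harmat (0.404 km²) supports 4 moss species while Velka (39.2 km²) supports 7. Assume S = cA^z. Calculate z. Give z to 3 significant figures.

Taking logs: ln S = ln c + z ln A, so z = (ln S₂ − ln S₁)/(ln A₂ − ln A₁).
z = ln(7/4) / ln(39.2/0.404) = ln(1.75) / ln(97.03) = 0.5596 / 4.5750 = 0.1223

0.122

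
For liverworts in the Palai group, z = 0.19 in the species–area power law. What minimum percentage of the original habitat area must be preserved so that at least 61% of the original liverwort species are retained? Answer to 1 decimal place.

7.4%

Need (A_new/A_old)^0.19 = 0.61, so A_new/A_old = 0.61^(1/0.19) = 0.61^5.263
ln(A_new/A_old) = ln 0.61 / 0.19 = -0.4943 / 0.19 = -2.6016
A_new/A_old = e^-2.6016 ≈ 0.07416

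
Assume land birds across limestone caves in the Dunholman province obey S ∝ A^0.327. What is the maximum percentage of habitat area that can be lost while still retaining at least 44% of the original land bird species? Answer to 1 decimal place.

Need (A_new/A_old)^0.327 = 0.44, so A_new/A_old = 0.44^(1/0.327) = 0.44^3.058
ln(A_new/A_old) = ln 0.44 / 0.327 = -0.8210 / 0.327 = -2.5106
A_new/A_old = e^-2.5106 ≈ 0.08122
Fraction that can be lost = 1 − 0.08122 = 0.9188

91.9%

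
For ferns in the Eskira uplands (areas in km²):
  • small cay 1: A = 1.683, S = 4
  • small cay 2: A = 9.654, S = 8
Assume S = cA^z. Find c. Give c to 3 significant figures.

z = ln(S₂/S₁) / ln(A₂/A₁) = ln(8/4) / ln(9.654/1.683) = 0.6931 / 1.7468 = 0.3968
c = S₁ / A₁^z = 4 / 1.683^0.3968 = 4 / 1.229 = 3.253

3.25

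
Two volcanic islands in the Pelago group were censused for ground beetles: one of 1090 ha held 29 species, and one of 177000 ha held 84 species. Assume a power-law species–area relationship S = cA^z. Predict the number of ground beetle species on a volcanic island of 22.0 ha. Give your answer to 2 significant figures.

13

z = ln(84/29) / ln(177000/1090) = 1.0635 / 5.0900 = 0.2089
c = 29 / 1090^0.2089 = 29 / 4.312 = 6.726
S₃ = 6.726 × 22^0.2089 = 6.726 × 1.908 ≈ 12.83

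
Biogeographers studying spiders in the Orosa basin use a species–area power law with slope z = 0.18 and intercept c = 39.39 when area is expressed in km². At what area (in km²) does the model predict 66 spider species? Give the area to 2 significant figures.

18 km²

66 = 39.39 × A^0.18  ⇒  A^0.18 = 66/39.39 = 1.676
ln A = ln(1.676) / 0.18 = 0.5161 / 0.18 = 2.8675
A = e^2.8675 ≈ 17.59 km²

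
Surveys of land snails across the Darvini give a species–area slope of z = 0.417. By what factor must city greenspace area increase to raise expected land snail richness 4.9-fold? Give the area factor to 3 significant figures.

(A₂/A₁)^0.417 = 4.9, so A₂/A₁ = 4.9^(1/0.417) = 4.9^2.398
ln(A₂/A₁) = ln 4.9 / 0.417 = 1.5892 / 0.417 = 3.8111
A₂/A₁ = e^3.8111 ≈ 45.2

45.2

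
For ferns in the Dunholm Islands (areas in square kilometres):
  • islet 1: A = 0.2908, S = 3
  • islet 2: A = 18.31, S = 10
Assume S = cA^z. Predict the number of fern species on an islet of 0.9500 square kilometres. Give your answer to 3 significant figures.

z = ln(10/3) / ln(18.31/0.2908) = 1.2040 / 4.1426 = 0.2906
c = 3 / 0.2908^0.2906 = 3 / 0.6984 = 4.296
S₃ = 4.296 × 0.95^0.2906 = 4.296 × 0.9852 ≈ 4.232

4.23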